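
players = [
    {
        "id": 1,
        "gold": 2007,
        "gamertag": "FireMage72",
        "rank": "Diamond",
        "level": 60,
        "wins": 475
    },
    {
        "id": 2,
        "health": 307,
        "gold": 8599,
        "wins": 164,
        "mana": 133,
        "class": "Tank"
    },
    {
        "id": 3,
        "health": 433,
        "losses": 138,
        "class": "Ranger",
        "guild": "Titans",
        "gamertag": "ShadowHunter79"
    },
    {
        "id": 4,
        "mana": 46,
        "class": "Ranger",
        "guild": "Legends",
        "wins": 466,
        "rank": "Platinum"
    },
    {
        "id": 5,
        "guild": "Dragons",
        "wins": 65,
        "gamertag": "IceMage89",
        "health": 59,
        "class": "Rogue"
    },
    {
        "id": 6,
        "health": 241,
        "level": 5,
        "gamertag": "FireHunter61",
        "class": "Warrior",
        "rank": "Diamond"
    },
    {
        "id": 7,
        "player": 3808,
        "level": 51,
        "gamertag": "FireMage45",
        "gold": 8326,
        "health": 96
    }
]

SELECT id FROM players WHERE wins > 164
[1, 4]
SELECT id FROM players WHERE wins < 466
[2, 5]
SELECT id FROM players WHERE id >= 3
[3, 4, 5, 6, 7]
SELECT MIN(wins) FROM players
65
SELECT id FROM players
[1, 2, 3, 4, 5, 6, 7]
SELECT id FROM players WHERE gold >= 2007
[1, 2, 7]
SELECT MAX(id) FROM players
7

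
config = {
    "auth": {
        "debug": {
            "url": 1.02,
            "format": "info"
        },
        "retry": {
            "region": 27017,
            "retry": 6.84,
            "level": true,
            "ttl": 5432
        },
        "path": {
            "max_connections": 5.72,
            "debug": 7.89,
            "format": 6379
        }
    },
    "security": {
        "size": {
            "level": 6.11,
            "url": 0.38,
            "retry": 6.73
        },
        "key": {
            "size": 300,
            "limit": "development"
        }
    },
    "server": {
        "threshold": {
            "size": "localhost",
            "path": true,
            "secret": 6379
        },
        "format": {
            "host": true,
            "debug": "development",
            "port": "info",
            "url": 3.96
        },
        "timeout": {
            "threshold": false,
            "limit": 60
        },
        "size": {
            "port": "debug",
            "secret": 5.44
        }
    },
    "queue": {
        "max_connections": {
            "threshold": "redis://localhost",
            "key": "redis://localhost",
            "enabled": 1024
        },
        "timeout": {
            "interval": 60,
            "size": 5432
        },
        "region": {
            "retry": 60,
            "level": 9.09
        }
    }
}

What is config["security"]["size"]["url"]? 0.38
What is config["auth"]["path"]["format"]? 6379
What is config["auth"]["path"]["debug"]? 7.89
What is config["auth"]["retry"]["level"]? True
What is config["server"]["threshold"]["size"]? "localhost"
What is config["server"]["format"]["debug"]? "development"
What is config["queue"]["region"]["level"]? 9.09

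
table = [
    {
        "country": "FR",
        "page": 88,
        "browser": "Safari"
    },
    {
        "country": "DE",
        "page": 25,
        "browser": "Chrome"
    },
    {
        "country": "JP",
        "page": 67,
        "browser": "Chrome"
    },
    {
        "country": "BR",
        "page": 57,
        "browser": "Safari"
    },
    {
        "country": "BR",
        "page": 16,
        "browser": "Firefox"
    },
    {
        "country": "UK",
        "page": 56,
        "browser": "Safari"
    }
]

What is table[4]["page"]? 16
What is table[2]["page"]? 67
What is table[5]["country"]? "UK"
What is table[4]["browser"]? "Firefox"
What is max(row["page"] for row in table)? 88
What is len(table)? 6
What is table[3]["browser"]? "Safari"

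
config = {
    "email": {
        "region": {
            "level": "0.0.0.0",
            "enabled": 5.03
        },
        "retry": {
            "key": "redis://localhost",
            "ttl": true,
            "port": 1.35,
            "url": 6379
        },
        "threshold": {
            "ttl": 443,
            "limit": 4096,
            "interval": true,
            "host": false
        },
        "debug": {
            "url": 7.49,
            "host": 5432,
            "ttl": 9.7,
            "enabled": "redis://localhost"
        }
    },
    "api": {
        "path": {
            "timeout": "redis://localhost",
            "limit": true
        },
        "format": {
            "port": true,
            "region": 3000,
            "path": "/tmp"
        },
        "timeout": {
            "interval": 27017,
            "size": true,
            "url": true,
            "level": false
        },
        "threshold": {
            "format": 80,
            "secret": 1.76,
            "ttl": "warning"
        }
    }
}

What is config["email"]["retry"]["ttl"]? True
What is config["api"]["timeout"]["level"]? False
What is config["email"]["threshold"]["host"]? False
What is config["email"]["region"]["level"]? "0.0.0.0"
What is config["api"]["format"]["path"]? "/tmp"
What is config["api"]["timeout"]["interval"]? 27017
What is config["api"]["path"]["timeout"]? "redis://localhost"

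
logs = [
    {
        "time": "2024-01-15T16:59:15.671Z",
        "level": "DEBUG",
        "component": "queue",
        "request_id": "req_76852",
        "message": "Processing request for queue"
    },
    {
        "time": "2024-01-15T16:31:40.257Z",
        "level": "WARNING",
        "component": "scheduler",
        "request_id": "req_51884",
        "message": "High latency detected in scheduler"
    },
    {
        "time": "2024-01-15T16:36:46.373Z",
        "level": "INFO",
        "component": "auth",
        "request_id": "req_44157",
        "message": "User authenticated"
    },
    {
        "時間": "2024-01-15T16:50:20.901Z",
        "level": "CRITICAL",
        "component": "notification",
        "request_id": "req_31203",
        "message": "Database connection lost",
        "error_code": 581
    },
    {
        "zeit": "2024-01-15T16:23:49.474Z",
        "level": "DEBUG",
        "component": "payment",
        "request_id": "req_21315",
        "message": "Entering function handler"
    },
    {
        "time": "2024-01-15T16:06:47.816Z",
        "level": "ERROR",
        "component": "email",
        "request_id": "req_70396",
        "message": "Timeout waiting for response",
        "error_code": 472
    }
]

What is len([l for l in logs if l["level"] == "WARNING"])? 1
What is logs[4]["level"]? "DEBUG"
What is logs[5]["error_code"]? 472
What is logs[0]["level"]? "DEBUG"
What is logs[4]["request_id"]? "req_21315"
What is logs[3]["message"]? "Database connection lost"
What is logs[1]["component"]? "scheduler"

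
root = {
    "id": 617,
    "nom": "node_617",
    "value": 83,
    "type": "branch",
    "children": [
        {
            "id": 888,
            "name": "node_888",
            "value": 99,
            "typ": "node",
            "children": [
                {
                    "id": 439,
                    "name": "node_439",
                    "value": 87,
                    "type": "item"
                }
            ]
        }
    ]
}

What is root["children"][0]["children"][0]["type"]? "item"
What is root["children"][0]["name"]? "node_888"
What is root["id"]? 617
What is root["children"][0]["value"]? 99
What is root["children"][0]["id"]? 888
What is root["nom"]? "node_617"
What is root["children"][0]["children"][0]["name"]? "node_439"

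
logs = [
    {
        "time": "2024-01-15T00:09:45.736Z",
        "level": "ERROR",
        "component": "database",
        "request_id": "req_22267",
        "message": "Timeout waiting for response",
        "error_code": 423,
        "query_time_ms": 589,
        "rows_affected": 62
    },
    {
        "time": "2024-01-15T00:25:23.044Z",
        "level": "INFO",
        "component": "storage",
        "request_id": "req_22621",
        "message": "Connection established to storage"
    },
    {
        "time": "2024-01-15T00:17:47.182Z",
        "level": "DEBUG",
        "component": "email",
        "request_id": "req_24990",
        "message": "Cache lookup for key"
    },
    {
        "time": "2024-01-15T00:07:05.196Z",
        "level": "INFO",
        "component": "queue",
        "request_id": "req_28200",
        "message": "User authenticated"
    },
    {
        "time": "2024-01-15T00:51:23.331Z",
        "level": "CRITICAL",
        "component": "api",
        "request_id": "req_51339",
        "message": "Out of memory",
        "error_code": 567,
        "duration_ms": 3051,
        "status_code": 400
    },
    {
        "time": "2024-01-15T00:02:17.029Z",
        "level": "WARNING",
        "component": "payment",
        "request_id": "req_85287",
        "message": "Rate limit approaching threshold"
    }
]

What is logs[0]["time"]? "2024-01-15T00:09:45.736Z"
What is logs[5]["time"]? "2024-01-15T00:02:17.029Z"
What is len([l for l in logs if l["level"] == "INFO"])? 2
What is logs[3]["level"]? "INFO"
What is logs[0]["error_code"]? 423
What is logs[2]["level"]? "DEBUG"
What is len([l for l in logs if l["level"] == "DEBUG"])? 1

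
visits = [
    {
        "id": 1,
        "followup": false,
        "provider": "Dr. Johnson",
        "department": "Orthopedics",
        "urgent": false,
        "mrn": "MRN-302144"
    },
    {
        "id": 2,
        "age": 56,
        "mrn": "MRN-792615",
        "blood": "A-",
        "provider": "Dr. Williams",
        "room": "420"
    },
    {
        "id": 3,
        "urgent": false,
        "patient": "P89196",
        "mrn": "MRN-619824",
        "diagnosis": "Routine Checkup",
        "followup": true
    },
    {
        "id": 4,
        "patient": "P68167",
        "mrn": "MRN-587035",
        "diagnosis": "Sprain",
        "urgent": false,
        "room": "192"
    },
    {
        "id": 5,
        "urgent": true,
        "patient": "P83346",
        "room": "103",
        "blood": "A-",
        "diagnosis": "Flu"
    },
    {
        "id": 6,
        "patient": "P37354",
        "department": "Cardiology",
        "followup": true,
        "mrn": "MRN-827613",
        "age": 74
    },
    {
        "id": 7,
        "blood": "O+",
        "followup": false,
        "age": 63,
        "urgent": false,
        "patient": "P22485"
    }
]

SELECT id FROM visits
[1, 2, 3, 4, 5, 6, 7]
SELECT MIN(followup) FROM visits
False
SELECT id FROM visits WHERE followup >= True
[3, 6]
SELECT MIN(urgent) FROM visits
False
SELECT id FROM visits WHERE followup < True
[1, 7]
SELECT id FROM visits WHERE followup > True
[]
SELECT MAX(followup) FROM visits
True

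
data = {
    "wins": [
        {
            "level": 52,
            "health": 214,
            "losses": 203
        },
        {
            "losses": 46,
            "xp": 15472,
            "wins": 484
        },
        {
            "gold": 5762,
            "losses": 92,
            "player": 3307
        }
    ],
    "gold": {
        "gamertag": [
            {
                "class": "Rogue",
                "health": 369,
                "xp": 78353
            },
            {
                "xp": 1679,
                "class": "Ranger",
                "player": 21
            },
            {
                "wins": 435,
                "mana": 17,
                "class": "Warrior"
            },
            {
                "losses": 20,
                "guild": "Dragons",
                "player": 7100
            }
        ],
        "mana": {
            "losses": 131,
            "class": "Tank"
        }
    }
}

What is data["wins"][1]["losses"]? 46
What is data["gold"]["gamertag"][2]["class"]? "Warrior"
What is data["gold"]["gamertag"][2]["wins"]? 435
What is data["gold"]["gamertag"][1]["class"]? "Ranger"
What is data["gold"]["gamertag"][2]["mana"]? 17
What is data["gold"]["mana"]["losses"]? 131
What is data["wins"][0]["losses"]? 203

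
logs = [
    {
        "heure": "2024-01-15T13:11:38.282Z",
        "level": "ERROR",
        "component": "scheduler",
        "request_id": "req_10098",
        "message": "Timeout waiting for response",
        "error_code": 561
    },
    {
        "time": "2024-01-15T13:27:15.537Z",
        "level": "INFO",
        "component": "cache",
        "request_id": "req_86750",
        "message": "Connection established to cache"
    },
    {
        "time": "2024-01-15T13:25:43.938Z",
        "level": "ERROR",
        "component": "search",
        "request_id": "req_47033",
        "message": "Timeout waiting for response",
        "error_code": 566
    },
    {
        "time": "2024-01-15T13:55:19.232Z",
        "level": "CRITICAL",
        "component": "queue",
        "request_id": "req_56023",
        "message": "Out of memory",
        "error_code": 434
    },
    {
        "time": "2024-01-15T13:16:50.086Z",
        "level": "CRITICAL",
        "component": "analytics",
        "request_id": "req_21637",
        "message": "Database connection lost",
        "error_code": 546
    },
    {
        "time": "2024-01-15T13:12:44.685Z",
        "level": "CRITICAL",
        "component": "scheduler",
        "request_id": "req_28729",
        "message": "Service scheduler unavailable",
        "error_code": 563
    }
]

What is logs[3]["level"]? "CRITICAL"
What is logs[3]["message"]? "Out of memory"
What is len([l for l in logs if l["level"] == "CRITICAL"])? 3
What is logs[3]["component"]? "queue"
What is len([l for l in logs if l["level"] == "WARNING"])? 0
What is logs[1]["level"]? "INFO"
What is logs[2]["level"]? "ERROR"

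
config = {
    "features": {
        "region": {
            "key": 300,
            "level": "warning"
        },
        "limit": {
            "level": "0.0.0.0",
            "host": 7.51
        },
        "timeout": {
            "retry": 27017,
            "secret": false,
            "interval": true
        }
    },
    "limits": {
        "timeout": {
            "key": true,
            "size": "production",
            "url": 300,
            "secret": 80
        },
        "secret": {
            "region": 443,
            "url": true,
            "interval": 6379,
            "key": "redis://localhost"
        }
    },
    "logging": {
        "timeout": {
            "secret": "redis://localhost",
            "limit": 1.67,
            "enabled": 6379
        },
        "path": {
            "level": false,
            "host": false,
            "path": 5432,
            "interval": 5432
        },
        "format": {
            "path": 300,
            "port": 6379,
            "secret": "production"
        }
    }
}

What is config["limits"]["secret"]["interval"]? 6379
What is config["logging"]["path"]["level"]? False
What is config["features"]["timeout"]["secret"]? False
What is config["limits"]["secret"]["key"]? "redis://localhost"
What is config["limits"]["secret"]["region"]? 443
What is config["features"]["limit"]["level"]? "0.0.0.0"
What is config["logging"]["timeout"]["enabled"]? 6379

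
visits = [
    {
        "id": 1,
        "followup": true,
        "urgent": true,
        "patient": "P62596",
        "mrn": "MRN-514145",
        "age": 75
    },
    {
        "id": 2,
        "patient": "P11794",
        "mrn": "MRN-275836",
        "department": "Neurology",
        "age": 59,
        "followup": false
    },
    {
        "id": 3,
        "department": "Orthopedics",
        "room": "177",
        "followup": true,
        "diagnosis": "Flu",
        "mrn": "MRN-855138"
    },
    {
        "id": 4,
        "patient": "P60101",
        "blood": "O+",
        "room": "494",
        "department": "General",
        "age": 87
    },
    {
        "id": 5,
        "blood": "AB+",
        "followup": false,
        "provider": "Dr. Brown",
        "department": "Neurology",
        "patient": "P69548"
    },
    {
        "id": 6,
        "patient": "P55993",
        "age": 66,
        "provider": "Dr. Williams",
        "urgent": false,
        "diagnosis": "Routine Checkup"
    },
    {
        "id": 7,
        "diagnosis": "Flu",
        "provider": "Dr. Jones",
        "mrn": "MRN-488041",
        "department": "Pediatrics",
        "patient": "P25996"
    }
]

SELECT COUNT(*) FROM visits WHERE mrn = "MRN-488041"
1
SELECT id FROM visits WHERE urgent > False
[1]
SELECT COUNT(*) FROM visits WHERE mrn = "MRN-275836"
1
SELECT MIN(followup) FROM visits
False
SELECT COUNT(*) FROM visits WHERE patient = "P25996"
1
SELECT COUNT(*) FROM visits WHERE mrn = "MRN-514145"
1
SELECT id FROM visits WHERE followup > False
[1, 3]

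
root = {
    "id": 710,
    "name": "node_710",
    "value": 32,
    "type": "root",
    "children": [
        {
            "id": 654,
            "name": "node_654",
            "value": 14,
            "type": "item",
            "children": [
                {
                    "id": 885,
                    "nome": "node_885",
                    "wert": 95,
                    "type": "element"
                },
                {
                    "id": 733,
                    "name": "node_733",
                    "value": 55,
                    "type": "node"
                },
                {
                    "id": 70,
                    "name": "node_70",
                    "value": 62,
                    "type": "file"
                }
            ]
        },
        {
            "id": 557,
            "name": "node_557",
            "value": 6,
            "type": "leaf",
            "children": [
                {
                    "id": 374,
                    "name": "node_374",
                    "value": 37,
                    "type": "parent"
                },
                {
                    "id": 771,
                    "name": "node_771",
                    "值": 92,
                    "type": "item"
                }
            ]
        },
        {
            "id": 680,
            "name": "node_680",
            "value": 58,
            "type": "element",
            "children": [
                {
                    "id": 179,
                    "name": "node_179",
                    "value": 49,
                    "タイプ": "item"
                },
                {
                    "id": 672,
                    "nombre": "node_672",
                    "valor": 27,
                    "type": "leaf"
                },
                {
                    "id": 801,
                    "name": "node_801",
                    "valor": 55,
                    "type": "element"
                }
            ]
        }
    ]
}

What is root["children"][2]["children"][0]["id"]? 179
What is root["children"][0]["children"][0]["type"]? "element"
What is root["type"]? "root"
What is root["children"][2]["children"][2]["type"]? "element"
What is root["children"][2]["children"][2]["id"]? 801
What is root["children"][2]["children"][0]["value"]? 49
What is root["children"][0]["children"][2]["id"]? 70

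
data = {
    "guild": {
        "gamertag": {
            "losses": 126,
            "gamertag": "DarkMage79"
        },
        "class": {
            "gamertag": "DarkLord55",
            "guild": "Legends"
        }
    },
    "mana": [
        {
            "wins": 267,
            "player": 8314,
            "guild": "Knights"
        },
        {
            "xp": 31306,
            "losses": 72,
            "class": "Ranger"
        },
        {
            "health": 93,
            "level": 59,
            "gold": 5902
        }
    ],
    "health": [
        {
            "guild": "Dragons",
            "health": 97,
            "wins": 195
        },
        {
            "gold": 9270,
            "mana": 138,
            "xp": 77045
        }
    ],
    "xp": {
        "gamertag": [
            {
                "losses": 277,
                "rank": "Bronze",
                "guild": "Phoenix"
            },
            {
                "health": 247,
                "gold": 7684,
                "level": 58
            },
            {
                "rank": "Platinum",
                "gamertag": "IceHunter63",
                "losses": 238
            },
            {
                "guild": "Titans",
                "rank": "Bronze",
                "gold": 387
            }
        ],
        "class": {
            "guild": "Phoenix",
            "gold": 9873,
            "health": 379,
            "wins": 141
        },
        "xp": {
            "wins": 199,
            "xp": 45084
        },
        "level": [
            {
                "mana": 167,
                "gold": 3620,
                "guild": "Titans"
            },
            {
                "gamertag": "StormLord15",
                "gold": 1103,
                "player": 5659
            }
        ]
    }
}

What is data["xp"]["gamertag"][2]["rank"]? "Platinum"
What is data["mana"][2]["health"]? 93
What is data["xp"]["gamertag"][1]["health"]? 247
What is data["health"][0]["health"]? 97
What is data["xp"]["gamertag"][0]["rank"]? "Bronze"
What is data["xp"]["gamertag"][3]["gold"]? 387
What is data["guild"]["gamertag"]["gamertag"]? "DarkMage79"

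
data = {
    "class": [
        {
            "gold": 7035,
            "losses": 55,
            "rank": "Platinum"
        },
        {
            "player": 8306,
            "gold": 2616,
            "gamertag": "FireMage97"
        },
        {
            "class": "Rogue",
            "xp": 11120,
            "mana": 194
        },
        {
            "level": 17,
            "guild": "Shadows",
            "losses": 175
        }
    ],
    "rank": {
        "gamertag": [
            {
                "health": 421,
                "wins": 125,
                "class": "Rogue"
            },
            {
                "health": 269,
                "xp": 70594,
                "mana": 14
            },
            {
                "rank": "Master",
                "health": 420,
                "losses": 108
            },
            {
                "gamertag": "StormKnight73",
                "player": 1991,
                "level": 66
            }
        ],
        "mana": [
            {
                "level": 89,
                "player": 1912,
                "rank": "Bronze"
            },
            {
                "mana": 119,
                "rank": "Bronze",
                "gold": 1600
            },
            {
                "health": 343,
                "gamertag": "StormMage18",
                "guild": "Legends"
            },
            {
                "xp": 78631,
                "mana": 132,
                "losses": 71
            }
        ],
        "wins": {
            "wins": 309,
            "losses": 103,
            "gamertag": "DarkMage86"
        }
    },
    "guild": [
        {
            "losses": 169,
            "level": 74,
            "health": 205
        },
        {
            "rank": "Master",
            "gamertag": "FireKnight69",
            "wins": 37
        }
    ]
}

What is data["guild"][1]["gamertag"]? "FireKnight69"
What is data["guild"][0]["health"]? 205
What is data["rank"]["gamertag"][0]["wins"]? 125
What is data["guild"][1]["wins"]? 37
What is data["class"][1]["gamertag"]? "FireMage97"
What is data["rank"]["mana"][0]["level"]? 89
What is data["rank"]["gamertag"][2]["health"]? 420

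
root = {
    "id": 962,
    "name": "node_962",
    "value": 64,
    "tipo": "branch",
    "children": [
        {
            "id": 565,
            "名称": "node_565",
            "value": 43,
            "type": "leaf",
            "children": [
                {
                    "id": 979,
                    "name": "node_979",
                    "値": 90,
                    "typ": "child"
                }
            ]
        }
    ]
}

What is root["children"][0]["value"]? 43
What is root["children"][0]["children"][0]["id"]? 979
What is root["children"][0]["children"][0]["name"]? "node_979"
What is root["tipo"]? "branch"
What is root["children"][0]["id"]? 565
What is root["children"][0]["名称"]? "node_565"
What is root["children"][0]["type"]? "leaf"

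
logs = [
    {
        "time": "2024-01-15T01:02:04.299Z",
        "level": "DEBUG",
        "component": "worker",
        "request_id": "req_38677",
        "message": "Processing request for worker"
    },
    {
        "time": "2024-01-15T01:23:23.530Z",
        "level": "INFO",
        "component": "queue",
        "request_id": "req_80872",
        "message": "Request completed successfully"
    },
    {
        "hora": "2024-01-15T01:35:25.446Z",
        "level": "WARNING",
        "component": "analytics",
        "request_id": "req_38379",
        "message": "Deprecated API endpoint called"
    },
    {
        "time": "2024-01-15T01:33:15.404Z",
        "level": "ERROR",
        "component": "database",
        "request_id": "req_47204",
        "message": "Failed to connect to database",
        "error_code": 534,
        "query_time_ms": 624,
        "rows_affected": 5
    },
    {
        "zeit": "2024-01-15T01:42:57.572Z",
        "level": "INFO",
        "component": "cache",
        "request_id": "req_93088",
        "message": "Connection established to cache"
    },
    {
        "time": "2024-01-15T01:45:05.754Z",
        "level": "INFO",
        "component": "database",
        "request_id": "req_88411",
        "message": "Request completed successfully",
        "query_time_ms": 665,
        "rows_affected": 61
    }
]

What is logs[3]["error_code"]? 534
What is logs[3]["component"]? "database"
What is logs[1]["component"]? "queue"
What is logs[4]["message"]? "Connection established to cache"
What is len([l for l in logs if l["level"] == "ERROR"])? 1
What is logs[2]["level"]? "WARNING"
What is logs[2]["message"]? "Deprecated API endpoint called"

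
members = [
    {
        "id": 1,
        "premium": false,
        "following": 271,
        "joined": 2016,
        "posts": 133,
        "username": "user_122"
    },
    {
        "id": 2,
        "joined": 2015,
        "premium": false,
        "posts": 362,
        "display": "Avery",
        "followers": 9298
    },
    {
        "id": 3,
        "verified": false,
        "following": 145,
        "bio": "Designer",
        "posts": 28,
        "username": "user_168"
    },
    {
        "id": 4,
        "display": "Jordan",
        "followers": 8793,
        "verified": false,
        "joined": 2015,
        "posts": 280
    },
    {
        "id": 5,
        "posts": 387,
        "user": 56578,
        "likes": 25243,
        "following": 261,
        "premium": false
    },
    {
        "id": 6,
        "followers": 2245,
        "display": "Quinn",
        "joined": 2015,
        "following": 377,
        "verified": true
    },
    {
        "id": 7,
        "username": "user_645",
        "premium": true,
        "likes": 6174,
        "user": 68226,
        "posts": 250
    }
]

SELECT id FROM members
[1, 2, 3, 4, 5, 6, 7]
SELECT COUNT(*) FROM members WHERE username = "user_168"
1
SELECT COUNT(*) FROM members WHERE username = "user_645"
1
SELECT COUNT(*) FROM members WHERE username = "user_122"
1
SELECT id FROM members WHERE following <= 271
[1, 3, 5]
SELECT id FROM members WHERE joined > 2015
[1]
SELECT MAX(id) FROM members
7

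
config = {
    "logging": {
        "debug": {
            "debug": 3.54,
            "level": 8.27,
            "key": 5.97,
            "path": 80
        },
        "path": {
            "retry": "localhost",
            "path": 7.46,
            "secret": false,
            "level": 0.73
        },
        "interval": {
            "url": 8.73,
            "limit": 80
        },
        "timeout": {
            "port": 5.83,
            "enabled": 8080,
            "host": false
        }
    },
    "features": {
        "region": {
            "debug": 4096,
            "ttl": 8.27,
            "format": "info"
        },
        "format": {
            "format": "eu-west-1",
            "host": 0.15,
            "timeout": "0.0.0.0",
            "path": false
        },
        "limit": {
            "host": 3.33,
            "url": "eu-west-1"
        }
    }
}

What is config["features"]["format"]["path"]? False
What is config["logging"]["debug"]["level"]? 8.27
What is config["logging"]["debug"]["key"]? 5.97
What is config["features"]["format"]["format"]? "eu-west-1"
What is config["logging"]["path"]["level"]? 0.73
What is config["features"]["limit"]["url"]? "eu-west-1"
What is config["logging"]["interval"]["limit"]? 80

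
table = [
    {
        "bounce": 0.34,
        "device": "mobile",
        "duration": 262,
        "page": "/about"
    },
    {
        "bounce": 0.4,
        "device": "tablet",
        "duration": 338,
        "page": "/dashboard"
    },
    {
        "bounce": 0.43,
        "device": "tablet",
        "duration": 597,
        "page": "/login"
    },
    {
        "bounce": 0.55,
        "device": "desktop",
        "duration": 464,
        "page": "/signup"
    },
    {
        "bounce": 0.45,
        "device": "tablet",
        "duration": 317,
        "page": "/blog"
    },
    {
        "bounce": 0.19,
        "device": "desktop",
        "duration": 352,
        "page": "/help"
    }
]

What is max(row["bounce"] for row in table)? 0.55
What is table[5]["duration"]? 352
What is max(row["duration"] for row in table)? 597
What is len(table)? 6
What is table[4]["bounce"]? 0.45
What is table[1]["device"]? "tablet"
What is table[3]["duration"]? 464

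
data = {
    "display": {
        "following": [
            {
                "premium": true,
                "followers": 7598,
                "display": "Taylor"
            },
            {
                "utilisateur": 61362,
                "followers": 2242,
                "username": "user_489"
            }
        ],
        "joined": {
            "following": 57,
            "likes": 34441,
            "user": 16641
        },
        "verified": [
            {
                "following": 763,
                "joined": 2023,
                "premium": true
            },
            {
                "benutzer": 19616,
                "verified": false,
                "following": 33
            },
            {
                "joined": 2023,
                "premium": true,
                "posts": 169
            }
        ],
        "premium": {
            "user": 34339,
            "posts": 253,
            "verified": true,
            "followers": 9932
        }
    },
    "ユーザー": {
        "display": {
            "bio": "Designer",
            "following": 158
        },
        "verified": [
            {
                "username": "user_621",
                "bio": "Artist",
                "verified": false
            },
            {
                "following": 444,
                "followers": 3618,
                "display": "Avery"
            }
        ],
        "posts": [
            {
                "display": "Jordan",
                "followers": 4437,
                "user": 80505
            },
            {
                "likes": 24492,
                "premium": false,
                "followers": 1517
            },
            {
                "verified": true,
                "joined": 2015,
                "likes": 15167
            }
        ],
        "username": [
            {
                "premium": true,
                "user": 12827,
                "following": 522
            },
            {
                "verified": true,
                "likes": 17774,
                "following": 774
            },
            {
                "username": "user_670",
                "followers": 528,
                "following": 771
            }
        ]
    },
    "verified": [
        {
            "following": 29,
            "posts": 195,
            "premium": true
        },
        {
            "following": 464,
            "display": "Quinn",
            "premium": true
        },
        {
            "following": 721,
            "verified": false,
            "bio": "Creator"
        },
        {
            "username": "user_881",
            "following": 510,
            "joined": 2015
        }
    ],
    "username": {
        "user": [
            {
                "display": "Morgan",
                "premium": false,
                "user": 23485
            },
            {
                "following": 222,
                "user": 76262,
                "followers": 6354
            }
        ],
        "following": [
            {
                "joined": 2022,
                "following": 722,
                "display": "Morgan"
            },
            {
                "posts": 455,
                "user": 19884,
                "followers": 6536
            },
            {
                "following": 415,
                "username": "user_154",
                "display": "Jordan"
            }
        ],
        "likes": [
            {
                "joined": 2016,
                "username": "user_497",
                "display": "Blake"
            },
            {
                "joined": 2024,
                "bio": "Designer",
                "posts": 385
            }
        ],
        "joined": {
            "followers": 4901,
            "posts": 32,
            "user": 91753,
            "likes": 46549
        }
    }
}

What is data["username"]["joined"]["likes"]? 46549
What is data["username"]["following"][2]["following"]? 415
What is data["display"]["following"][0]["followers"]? 7598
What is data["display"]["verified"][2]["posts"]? 169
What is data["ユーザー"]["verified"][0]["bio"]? "Artist"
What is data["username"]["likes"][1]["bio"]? "Designer"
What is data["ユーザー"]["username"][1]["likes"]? 17774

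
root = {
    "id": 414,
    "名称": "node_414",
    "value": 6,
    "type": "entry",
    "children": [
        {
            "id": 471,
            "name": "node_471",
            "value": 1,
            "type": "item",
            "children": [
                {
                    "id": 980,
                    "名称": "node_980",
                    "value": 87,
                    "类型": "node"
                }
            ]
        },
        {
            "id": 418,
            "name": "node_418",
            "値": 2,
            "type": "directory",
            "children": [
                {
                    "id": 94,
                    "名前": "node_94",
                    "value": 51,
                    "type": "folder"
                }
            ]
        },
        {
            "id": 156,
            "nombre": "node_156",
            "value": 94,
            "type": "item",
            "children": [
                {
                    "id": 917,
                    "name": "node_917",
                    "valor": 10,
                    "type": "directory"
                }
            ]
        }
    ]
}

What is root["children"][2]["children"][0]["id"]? 917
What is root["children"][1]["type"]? "directory"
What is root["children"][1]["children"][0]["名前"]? "node_94"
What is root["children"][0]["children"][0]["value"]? 87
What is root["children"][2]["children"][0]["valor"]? 10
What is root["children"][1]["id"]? 418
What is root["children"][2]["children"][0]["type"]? "directory"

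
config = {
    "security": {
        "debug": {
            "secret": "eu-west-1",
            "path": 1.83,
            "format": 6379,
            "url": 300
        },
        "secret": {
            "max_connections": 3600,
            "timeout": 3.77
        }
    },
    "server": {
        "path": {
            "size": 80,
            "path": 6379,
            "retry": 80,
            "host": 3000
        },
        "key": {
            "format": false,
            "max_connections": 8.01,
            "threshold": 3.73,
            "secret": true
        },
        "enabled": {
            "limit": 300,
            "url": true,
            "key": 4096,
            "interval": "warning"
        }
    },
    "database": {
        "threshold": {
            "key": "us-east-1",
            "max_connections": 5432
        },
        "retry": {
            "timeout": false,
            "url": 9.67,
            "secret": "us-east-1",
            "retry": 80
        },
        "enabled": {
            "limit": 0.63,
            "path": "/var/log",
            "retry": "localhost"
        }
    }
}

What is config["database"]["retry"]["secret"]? "us-east-1"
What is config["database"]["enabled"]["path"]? "/var/log"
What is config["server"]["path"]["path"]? 6379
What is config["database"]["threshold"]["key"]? "us-east-1"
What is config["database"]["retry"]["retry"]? 80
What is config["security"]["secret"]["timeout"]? 3.77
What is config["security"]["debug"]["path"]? 1.83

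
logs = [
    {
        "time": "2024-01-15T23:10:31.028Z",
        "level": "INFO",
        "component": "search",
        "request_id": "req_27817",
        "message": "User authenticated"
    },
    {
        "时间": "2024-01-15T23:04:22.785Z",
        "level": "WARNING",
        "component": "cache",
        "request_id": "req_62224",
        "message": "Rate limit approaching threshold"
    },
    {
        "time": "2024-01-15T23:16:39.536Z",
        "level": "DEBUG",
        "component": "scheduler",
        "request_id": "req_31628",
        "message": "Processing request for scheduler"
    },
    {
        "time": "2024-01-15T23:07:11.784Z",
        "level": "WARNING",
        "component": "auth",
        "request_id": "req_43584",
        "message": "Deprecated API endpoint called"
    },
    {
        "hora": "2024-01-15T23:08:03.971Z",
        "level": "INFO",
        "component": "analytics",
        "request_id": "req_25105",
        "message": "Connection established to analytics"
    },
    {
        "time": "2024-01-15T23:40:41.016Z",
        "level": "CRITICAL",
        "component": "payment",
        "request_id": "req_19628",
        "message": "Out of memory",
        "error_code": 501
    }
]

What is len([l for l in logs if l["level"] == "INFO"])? 2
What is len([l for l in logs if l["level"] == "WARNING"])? 2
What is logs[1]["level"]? "WARNING"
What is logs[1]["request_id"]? "req_62224"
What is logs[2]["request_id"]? "req_31628"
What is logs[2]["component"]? "scheduler"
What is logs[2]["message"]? "Processing request for scheduler"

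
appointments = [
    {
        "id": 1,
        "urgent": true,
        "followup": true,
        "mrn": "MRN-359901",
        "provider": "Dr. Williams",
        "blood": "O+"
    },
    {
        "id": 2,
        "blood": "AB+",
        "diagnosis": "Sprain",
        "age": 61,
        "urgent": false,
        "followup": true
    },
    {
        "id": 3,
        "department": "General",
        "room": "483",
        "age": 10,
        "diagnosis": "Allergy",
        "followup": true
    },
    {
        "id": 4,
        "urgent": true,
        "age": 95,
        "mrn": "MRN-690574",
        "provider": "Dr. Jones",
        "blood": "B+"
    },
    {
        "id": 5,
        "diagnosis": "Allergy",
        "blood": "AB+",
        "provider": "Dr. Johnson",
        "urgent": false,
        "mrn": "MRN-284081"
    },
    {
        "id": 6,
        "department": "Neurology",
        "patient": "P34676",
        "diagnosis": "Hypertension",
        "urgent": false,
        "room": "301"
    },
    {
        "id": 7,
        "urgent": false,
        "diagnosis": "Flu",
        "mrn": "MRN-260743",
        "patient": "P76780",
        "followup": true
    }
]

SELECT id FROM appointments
[1, 2, 3, 4, 5, 6, 7]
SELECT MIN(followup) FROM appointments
True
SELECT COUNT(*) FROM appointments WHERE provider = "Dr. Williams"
1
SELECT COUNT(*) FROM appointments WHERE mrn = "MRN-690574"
1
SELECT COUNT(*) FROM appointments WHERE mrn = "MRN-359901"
1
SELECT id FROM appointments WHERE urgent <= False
[2, 5, 6, 7]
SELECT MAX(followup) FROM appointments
True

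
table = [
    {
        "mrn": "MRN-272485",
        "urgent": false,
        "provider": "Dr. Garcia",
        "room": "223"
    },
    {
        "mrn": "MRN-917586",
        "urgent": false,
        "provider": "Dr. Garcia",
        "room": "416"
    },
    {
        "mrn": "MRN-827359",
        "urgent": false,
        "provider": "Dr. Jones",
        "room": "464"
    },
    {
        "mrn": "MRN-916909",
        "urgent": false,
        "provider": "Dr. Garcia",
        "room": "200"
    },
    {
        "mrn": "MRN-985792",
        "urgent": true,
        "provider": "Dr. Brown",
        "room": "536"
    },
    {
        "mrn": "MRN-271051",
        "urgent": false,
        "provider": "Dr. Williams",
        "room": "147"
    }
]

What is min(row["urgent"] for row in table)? False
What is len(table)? 6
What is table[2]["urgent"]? False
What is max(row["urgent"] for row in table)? True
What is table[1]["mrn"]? "MRN-917586"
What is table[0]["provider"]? "Dr. Garcia"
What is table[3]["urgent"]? False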